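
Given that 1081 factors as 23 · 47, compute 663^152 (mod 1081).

450

Mod 23: 663 ≡ 19; by Fermat, exponent reduces to 152 mod 22 = 20; 19^20 ≡ 13 (mod 23).
Mod 47: 663 ≡ 5; by Fermat, exponent reduces to 152 mod 46 = 14; 5^14 ≡ 27 (mod 47).
Combine by CRT: x ≡ 13 (mod 23), x ≡ 27 (mod 47) ⇒ x ≡ 450 (mod 1081).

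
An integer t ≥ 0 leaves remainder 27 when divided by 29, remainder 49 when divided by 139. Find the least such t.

3246

Combine the congruences pairwise.
From t ≡ 27 (mod 29) write t = 27 + 29s. Substituting into t ≡ 49 (mod 139) gives 29s ≡ 22 (mod 139), and since 29⁻¹ ≡ 24 (mod 139), s ≡ 111. Hence t ≡ 27 + 29·111 = 3246 (mod 4031).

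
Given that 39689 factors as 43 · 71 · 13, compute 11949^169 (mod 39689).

Mod 43: 11949 ≡ 38; by Fermat, exponent reduces to 169 mod 42 = 1; 38^1 ≡ 38 (mod 43).
Mod 71: 11949 ≡ 21; by Fermat, exponent reduces to 169 mod 70 = 29; 21^29 ≡ 28 (mod 71).
Mod 13: 11949 ≡ 2; by Fermat, exponent reduces to 169 mod 12 = 1; 2^1 ≡ 2 (mod 13).
Combine by CRT: x ≡ 38 (mod 43), x ≡ 28 (mod 71), x ≡ 2 (mod 13) ⇒ x ≡ 20334 (mod 39689).

20334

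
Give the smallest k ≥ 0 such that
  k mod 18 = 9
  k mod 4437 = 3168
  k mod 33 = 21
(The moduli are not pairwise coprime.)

87471

Combine the congruences pairwise.
gcd(18, 4437) = 9 and 9 | (3168 − 9), so the pair is consistent; merging gives k ≡ 7605 (mod 8874), where 8874 = lcm(18, 4437).
gcd(8874, 33) = 3 and 3 | (21 − 7605), so the pair is consistent; merging gives k ≡ 87471 (mod 97614), where 97614 = lcm(8874, 33).
The solution is unique modulo lcm(18, 4437, 33) = 97614.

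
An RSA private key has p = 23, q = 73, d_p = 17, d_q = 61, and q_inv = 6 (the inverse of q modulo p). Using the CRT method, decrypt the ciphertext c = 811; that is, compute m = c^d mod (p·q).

m₁ = c^(d_p) mod p: c ≡ 6 (mod 23), and 6^17 mod 23 = 12.
m₂ = c^(d_q) mod q: c ≡ 8 (mod 73), and 8^61 mod 73 = 8.
h = q_inv·(m₁ − m₂) mod p = 6·(12 − 8) mod 23 = 1.
m = m₂ + h·q = 8 + 1·73 = 81.

81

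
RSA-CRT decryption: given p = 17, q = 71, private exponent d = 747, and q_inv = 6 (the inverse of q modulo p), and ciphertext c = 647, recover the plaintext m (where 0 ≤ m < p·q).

783

d_p = d mod (p−1) = 747 mod 16 = 11; d_q = d mod (q−1) = 47.
m₁ = c^(d_p) mod p: c ≡ 1 (mod 17), and 1^11 mod 17 = 1.
m₂ = c^(d_q) mod q: c ≡ 8 (mod 71), and 8^47 mod 71 = 2.
h = q_inv·(m₁ − m₂) mod p = 6·(1 − 2) mod 17 = 11.
m = m₂ + h·q = 2 + 11·71 = 783.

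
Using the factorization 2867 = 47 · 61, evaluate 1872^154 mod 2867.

1367

Mod 47: 1872 ≡ 39; by Fermat, exponent reduces to 154 mod 46 = 16; 39^16 ≡ 4 (mod 47).
Mod 61: 1872 ≡ 42; by Fermat, exponent reduces to 154 mod 60 = 34; 42^34 ≡ 25 (mod 61).
Combine by CRT: x ≡ 4 (mod 47), x ≡ 25 (mod 61) ⇒ x ≡ 1367 (mod 2867).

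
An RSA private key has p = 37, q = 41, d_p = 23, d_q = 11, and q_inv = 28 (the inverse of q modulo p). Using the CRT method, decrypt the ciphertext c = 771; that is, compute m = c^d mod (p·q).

m₁ = c^(d_p) mod p: c ≡ 31 (mod 37), and 31^23 mod 37 = 6.
m₂ = c^(d_q) mod q: c ≡ 33 (mod 41), and 33^11 mod 41 = 8.
h = q_inv·(m₁ − m₂) mod p = 28·(6 − 8) mod 37 = 18.
m = m₂ + h·q = 8 + 18·41 = 746.

746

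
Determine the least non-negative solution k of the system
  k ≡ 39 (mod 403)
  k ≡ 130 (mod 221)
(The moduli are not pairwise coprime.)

3666

Combine the congruences pairwise.
gcd(403, 221) = 13 and 13 | (130 − 39), so the pair is consistent; merging gives k ≡ 3666 (mod 6851), where 6851 = lcm(403, 221).
The solution is unique modulo lcm(403, 221) = 6851.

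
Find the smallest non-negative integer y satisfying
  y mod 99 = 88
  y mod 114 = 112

682

Combine the congruences pairwise.
gcd(99, 114) = 3 and 3 | (112 − 88), so the pair is consistent; merging gives y ≡ 682 (mod 3762), where 3762 = lcm(99, 114).
The solution is unique modulo lcm(99, 114) = 3762.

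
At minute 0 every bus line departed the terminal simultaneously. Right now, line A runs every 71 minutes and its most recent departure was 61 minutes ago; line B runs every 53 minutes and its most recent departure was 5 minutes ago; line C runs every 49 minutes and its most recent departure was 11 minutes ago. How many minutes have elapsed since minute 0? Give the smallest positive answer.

The moduli are pairwise coprime; N = 71·53·49 = 184387.
N/71 = 2597; 2597 ≡ 41 (mod 71); 41·26 ≡ 1, so inverse 26.
N/53 = 3479; 3479 ≡ 34 (mod 53); 34·39 ≡ 1, so inverse 39.
N/49 = 3763; 3763 ≡ 39 (mod 49); 39·44 ≡ 1, so inverse 44.
t ≡ 61·2597·26 + 5·3479·39 + 11·3763·44 = 6618539.
6618539 mod 184387 = 164994.

164994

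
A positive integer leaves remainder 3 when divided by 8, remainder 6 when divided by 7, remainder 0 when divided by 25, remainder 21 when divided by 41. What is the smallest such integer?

Combine the congruences pairwise.
From N ≡ 3 (mod 8) write N = 3 + 8t. Substituting into N ≡ 6 (mod 7) gives 8t ≡ 3 (mod 7), and since 1⁻¹ ≡ 1 (mod 7), t ≡ 3. Hence N ≡ 3 + 8·3 = 27 (mod 56).
From N ≡ 27 (mod 56) write N = 27 + 56t. Substituting into N ≡ 0 (mod 25) gives 56t ≡ 23 (mod 25), and since 6⁻¹ ≡ 21 (mod 25), t ≡ 8. Hence N ≡ 27 + 56·8 = 475 (mod 1400).
From N ≡ 475 (mod 1400) write N = 475 + 1400t. Substituting into N ≡ 21 (mod 41) gives 1400t ≡ 38 (mod 41), and since 6⁻¹ ≡ 7 (mod 41), t ≡ 20. Hence N ≡ 475 + 1400·20 = 28475 (mod 57400).

28475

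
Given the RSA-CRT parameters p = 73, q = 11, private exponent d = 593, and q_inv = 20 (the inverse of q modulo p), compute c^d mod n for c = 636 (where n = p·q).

773

d_p = d mod (p−1) = 593 mod 72 = 17; d_q = d mod (q−1) = 3.
m₁ = c^(d_p) mod p: c ≡ 52 (mod 73), and 52^17 mod 73 = 43.
m₂ = c^(d_q) mod q: c ≡ 9 (mod 11), and 9^3 mod 11 = 3.
h = q_inv·(m₁ − m₂) mod p = 20·(43 − 3) mod 73 = 70.
m = m₂ + h·q = 3 + 70·11 = 773.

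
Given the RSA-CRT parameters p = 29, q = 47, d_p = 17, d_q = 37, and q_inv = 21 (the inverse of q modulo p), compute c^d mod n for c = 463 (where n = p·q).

m₁ = c^(d_p) mod p: c ≡ 28 (mod 29), and 28^17 mod 29 = 28.
m₂ = c^(d_q) mod q: c ≡ 40 (mod 47), and 40^37 mod 47 = 13.
h = q_inv·(m₁ − m₂) mod p = 21·(28 − 13) mod 29 = 25.
m = m₂ + h·q = 13 + 25·47 = 1188.

1188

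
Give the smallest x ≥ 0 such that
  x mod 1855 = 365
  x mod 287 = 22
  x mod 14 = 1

Combine the congruences pairwise.
gcd(1855, 287) = 7 and 7 | (22 − 365), so the pair is consistent; merging gives x ≡ 35610 (mod 76055), where 76055 = lcm(1855, 287).
gcd(76055, 14) = 7 and 7 | (1 − 35610), so the pair is consistent; merging gives x ≡ 111665 (mod 152110), where 152110 = lcm(76055, 14).
The solution is unique modulo lcm(1855, 287, 14) = 152110.

111665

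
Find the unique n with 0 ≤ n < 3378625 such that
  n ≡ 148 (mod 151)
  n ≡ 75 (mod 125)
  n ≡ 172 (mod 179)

19325

The moduli are pairwise coprime; M = 151·125·179 = 3378625.
M/151 = 22375; 22375 ≡ 27 (mod 151); 27·28 ≡ 1, so inverse 28.
M/125 = 27029; 27029 ≡ 29 (mod 125); 29·69 ≡ 1, so inverse 69.
M/179 = 18875; 18875 ≡ 80 (mod 179); 80·47 ≡ 1, so inverse 47.
n ≡ 148·22375·28 + 75·27029·69 + 172·18875·47 = 385182575.
385182575 mod 3378625 = 19325.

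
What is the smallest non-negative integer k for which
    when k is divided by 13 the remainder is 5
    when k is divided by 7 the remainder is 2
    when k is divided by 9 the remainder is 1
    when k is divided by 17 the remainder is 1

From k ≡ 5 (mod 13) write k = 5 + 13t. Substituting into k ≡ 2 (mod 7) gives 13t ≡ 4 (mod 7), and since 6⁻¹ ≡ 6 (mod 7), t ≡ 3. Hence k ≡ 5 + 13·3 = 44 (mod 91).
From k ≡ 44 (mod 91) write k = 44 + 91t. Substituting into k ≡ 1 (mod 9) gives 91t ≡ 2 (mod 9), and since 1⁻¹ ≡ 1 (mod 9), t ≡ 2. Hence k ≡ 44 + 91·2 = 226 (mod 819).
From k ≡ 226 (mod 819) write k = 226 + 819t. Substituting into k ≡ 1 (mod 17) gives 819t ≡ 13 (mod 17), and since 3⁻¹ ≡ 6 (mod 17), t ≡ 10. Hence k ≡ 226 + 819·10 = 8416 (mod 13923).

8416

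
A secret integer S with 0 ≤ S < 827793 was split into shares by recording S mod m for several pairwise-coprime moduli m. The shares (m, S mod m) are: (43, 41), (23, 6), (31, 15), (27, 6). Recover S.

The moduli are pairwise coprime; N = 43·23·31·27 = 827793.
N/43 = 19251; 19251 ≡ 30 (mod 43); 30·33 ≡ 1, so inverse 33.
N/23 = 35991; 35991 ≡ 19 (mod 23); 19·17 ≡ 1, so inverse 17.
N/31 = 26703; 26703 ≡ 12 (mod 31); 12·13 ≡ 1, so inverse 13.
N/27 = 30659; 30659 ≡ 14 (mod 27); 14·2 ≡ 1, so inverse 2.
S ≡ 41·19251·33 + 6·35991·17 + 15·26703·13 + 6·30659·2 = 35292678.
35292678 mod 827793 = 525372.

525372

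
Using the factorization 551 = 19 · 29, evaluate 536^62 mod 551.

5

Mod 19: 536 ≡ 4; by Fermat, exponent reduces to 62 mod 18 = 8; 4^8 ≡ 5 (mod 19).
Mod 29: 536 ≡ 14; by Fermat, exponent reduces to 62 mod 28 = 6; 14^6 ≡ 5 (mod 29).
Combine by CRT: x ≡ 5 (mod 19), x ≡ 5 (mod 29) ⇒ x ≡ 5 (mod 551).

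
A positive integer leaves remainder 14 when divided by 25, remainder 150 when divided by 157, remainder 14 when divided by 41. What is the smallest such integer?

From x ≡ 14 (mod 25) write x = 14 + 25t. Substituting into x ≡ 150 (mod 157) gives 25t ≡ 136 (mod 157), and since 25⁻¹ ≡ 44 (mod 157), t ≡ 18. Hence x ≡ 14 + 25·18 = 464 (mod 3925).
From x ≡ 464 (mod 3925) write x = 464 + 3925t. Substituting into x ≡ 14 (mod 41) gives 3925t ≡ 1 (mod 41), and since 30⁻¹ ≡ 26 (mod 41), t ≡ 26. Hence x ≡ 464 + 3925·26 = 102514 (mod 160925).

102514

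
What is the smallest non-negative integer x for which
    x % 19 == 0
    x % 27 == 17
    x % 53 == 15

The moduli are pairwise coprime; N = 19·27·53 = 27189.
N/19 = 1431; 1431 ≡ 6 (mod 19); 6·16 ≡ 1, so inverse 16.
N/27 = 1007; 1007 ≡ 8 (mod 27); 8·17 ≡ 1, so inverse 17.
N/53 = 513; 513 ≡ 36 (mod 53); 36·28 ≡ 1, so inverse 28.
x ≡ 0·1431·16 + 17·1007·17 + 15·513·28 = 506483.
506483 mod 27189 = 17081.

17081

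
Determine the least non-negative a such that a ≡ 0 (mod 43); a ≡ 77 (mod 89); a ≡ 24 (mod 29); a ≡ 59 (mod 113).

2667763

The moduli are pairwise coprime; N = 43·89·29·113 = 12541079.
N/43 = 291653; 291653 ≡ 27 (mod 43); 27·8 ≡ 1, so inverse 8.
N/89 = 140911; 140911 ≡ 24 (mod 89); 24·26 ≡ 1, so inverse 26.
N/29 = 432451; 432451 ≡ 3 (mod 29); 3·10 ≡ 1, so inverse 10.
N/113 = 110983; 110983 ≡ 17 (mod 113); 17·20 ≡ 1, so inverse 20.
a ≡ 0·291653·8 + 77·140911·26 + 24·432451·10 + 59·110983·20 = 516852002.
516852002 mod 12541079 = 2667763.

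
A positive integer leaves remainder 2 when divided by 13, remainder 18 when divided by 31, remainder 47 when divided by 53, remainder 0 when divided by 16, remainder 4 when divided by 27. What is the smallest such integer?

The moduli are pairwise coprime; N = 13·31·53·16·27 = 9227088.
N/13 = 709776; 709776 ≡ 2 (mod 13); 2·7 ≡ 1, so inverse 7.
N/31 = 297648; 297648 ≡ 17 (mod 31); 17·11 ≡ 1, so inverse 11.
N/53 = 174096; 174096 ≡ 44 (mod 53); 44·47 ≡ 1, so inverse 47.
N/16 = 576693; 576693 ≡ 5 (mod 16); 5·13 ≡ 1, so inverse 13.
N/27 = 341744; 341744 ≡ 5 (mod 27); 5·11 ≡ 1, so inverse 11.
a ≡ 2·709776·7 + 18·297648·11 + 47·174096·47 + 0·576693·13 + 4·341744·11 = 468485968.
468485968 mod 9227088 = 7131568.

7131568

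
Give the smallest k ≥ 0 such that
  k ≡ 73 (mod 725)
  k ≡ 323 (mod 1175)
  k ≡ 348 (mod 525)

94323

gcd(725, 1175) = 25 and 25 | (323 − 73), so the pair is consistent; merging gives k ≡ 26173 (mod 34075), where 34075 = lcm(725, 1175).
gcd(34075, 525) = 25 and 25 | (348 − 26173), so the pair is consistent; merging gives k ≡ 94323 (mod 715575), where 715575 = lcm(34075, 525).
The solution is unique modulo lcm(725, 1175, 525) = 715575.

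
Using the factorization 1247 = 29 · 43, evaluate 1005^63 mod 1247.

Mod 29: 1005 ≡ 19; by Fermat, exponent reduces to 63 mod 28 = 7; 19^7 ≡ 12 (mod 29).
Mod 43: 1005 ≡ 16; by Fermat, exponent reduces to 63 mod 42 = 21; 16^21 ≡ 1 (mod 43).
Combine by CRT: x ≡ 12 (mod 29), x ≡ 1 (mod 43) ⇒ x ≡ 302 (mod 1247).

302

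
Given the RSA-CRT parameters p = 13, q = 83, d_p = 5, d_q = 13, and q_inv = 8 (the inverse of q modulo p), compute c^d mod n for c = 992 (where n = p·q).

205

m₁ = c^(d_p) mod p: c ≡ 4 (mod 13), and 4^5 mod 13 = 10.
m₂ = c^(d_q) mod q: c ≡ 79 (mod 83), and 79^13 mod 83 = 39.
h = q_inv·(m₁ − m₂) mod p = 8·(10 − 39) mod 13 = 2.
m = m₂ + h·q = 39 + 2·83 = 205.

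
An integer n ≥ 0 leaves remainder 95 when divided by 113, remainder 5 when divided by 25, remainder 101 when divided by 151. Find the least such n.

The moduli are pairwise coprime; M = 113·25·151 = 426575.
M/113 = 3775; 3775 ≡ 46 (mod 113); 46·86 ≡ 1, so inverse 86.
M/25 = 17063; 17063 ≡ 13 (mod 25); 13·2 ≡ 1, so inverse 2.
M/151 = 2825; 2825 ≡ 107 (mod 151); 107·24 ≡ 1, so inverse 24.
n ≡ 95·3775·86 + 5·17063·2 + 101·2825·24 = 37860180.
37860180 mod 426575 = 321580.

321580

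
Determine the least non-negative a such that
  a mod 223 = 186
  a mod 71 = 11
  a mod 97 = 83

The moduli are pairwise coprime; N = 223·71·97 = 1535801.
N/223 = 6887; 6887 ≡ 197 (mod 223); 197·60 ≡ 1, so inverse 60.
N/71 = 21631; 21631 ≡ 47 (mod 71); 47·68 ≡ 1, so inverse 68.
N/97 = 15833; 15833 ≡ 22 (mod 97); 22·75 ≡ 1, so inverse 75.
a ≡ 186·6887·60 + 11·21631·68 + 83·15833·75 = 191599333.
191599333 mod 1535801 = 1160009.

1160009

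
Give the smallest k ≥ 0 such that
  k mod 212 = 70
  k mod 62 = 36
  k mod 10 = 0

gcd(212, 62) = 2 and 2 | (36 − 70), so the pair is consistent; merging gives k ≡ 2826 (mod 6572), where 6572 = lcm(212, 62).
gcd(6572, 10) = 2 and 2 | (0 − 2826), so the pair is consistent; merging gives k ≡ 15970 (mod 32860), where 32860 = lcm(6572, 10).
The solution is unique modulo lcm(212, 62, 10) = 32860.

15970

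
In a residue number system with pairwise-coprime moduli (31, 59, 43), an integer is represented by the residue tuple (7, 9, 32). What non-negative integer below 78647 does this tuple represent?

50041

Combine the congruences pairwise.
From x ≡ 7 (mod 31) write x = 7 + 31t. Substituting into x ≡ 9 (mod 59) gives 31t ≡ 2 (mod 59), and since 31⁻¹ ≡ 40 (mod 59), t ≡ 21. Hence x ≡ 7 + 31·21 = 658 (mod 1829).
From x ≡ 658 (mod 1829) write x = 658 + 1829t. Substituting into x ≡ 32 (mod 43) gives 1829t ≡ 19 (mod 43), and since 23⁻¹ ≡ 15 (mod 43), t ≡ 27. Hence x ≡ 658 + 1829·27 = 50041 (mod 78647).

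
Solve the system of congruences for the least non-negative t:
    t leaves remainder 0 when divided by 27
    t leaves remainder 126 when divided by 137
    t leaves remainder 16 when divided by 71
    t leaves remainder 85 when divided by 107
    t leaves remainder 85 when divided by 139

The moduli are pairwise coprime; N = 27·137·71·107·139 = 3906081117.
N/27 = 144669671; 144669671 ≡ 26 (mod 27); 26·26 ≡ 1, so inverse 26.
N/137 = 28511541; 28511541 ≡ 60 (mod 137); 60·16 ≡ 1, so inverse 16.
N/71 = 55015227; 55015227 ≡ 25 (mod 71); 25·54 ≡ 1, so inverse 54.
N/107 = 36505431; 36505431 ≡ 27 (mod 107); 27·4 ≡ 1, so inverse 4.
N/139 = 28101303; 28101303 ≡ 90 (mod 139); 90·17 ≡ 1, so inverse 17.
t ≡ 0·144669671·26 + 126·28511541·16 + 16·55015227·54 + 85·36505431·4 + 85·28101303·17 = 158030652159.
158030652159 mod 3906081117 = 1787407479.

1787407479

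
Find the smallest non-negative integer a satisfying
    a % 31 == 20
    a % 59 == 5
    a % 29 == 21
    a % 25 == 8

204558

From a ≡ 20 (mod 31) write a = 20 + 31t. Substituting into a ≡ 5 (mod 59) gives 31t ≡ 44 (mod 59), and since 31⁻¹ ≡ 40 (mod 59), t ≡ 49. Hence a ≡ 20 + 31·49 = 1539 (mod 1829).
From a ≡ 1539 (mod 1829) write a = 1539 + 1829t. Substituting into a ≡ 21 (mod 29) gives 1829t ≡ 19 (mod 29), and since 2⁻¹ ≡ 15 (mod 29), t ≡ 24. Hence a ≡ 1539 + 1829·24 = 45435 (mod 53041).
From a ≡ 45435 (mod 53041) write a = 45435 + 53041t. Substituting into a ≡ 8 (mod 25) gives 53041t ≡ 23 (mod 25), and since 16⁻¹ ≡ 11 (mod 25), t ≡ 3. Hence a ≡ 45435 + 53041·3 = 204558 (mod 1326025).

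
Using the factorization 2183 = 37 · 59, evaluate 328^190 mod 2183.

Mod 37: 328 ≡ 32; by Fermat, exponent reduces to 190 mod 36 = 10; 32^10 ≡ 30 (mod 37).
Mod 59: 328 ≡ 33; by Fermat, exponent reduces to 190 mod 58 = 16; 33^16 ≡ 17 (mod 59).
Combine by CRT: x ≡ 30 (mod 37), x ≡ 17 (mod 59) ⇒ x ≡ 548 (mod 2183).

548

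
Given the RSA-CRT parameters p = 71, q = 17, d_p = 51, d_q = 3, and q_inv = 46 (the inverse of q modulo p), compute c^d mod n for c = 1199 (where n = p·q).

m₁ = c^(d_p) mod p: c ≡ 63 (mod 71), and 63^51 mod 71 = 44.
m₂ = c^(d_q) mod q: c ≡ 9 (mod 17), and 9^3 mod 17 = 15.
h = q_inv·(m₁ − m₂) mod p = 46·(44 − 15) mod 71 = 56.
m = m₂ + h·q = 15 + 56·17 = 967.

967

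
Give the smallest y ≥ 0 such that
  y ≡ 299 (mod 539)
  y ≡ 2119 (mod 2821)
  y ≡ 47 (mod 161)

gcd(539, 2821) = 7 and 7 | (2119 − 299), so the pair is consistent; merging gives y ≡ 154453 (mod 217217), where 217217 = lcm(539, 2821).
gcd(217217, 161) = 7 and 7 | (47 − 154453), so the pair is consistent; merging gives y ≡ 3847142 (mod 4995991), where 4995991 = lcm(217217, 161).
The solution is unique modulo lcm(539, 2821, 161) = 4995991.

3847142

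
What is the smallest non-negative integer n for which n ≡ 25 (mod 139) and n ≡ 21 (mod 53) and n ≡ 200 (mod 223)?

792742

From n ≡ 25 (mod 139) write n = 25 + 139t. Substituting into n ≡ 21 (mod 53) gives 139t ≡ 49 (mod 53), and since 33⁻¹ ≡ 45 (mod 53), t ≡ 32. Hence n ≡ 25 + 139·32 = 4473 (mod 7367).
From n ≡ 4473 (mod 7367) write n = 4473 + 7367t. Substituting into n ≡ 200 (mod 223) gives 7367t ≡ 187 (mod 223), and since 8⁻¹ ≡ 28 (mod 223), t ≡ 107. Hence n ≡ 4473 + 7367·107 = 792742 (mod 1642841).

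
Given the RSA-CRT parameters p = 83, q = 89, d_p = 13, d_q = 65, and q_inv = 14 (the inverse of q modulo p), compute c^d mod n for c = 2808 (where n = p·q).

m₁ = c^(d_p) mod p: c ≡ 69 (mod 83), and 69^13 mod 83 = 48.
m₂ = c^(d_q) mod q: c ≡ 49 (mod 89), and 49^65 mod 89 = 69.
h = q_inv·(m₁ − m₂) mod p = 14·(48 − 69) mod 83 = 38.
m = m₂ + h·q = 69 + 38·89 = 3451.

3451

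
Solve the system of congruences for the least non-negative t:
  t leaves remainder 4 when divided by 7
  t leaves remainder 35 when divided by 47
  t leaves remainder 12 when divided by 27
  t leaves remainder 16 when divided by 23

34815

From t ≡ 4 (mod 7) write t = 4 + 7s. Substituting into t ≡ 35 (mod 47) gives 7s ≡ 31 (mod 47), and since 7⁻¹ ≡ 27 (mod 47), s ≡ 38. Hence t ≡ 4 + 7·38 = 270 (mod 329).
From t ≡ 270 (mod 329) write t = 270 + 329s. Substituting into t ≡ 12 (mod 27) gives 329s ≡ 12 (mod 27), and since 5⁻¹ ≡ 11 (mod 27), s ≡ 24. Hence t ≡ 270 + 329·24 = 8166 (mod 8883).
From t ≡ 8166 (mod 8883) write t = 8166 + 8883s. Substituting into t ≡ 16 (mod 23) gives 8883s ≡ 15 (mod 23), and since 5⁻¹ ≡ 14 (mod 23), s ≡ 3. Hence t ≡ 8166 + 8883·3 = 34815 (mod 204309).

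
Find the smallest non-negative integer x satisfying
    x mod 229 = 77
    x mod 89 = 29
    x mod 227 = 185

The moduli are pairwise coprime; N = 229·89·227 = 4626487.
N/229 = 20203; 20203 ≡ 51 (mod 229); 51·9 ≡ 1, so inverse 9.
N/89 = 51983; 51983 ≡ 7 (mod 89); 7·51 ≡ 1, so inverse 51.
N/227 = 20381; 20381 ≡ 178 (mod 227); 178·88 ≡ 1, so inverse 88.
x ≡ 77·20203·9 + 29·51983·51 + 185·20381·88 = 422686216.
422686216 mod 4626487 = 1675899.

1675899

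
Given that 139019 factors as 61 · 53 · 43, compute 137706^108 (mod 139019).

Mod 61: 137706 ≡ 29; by Fermat, exponent reduces to 108 mod 60 = 48; 29^48 ≡ 1 (mod 61).
Mod 53: 137706 ≡ 12; by Fermat, exponent reduces to 108 mod 52 = 4; 12^4 ≡ 13 (mod 53).
Mod 43: 137706 ≡ 20; by Fermat, exponent reduces to 108 mod 42 = 24; 20^24 ≡ 41 (mod 43).
Combine by CRT: x ≡ 1 (mod 61), x ≡ 13 (mod 53), x ≡ 41 (mod 43) ⇒ x ≡ 92233 (mod 139019).

92233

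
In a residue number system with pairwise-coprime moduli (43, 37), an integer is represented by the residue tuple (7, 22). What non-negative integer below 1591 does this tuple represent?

From x ≡ 7 (mod 43) write x = 7 + 43t. Substituting into x ≡ 22 (mod 37) gives 43t ≡ 15 (mod 37), and since 6⁻¹ ≡ 31 (mod 37), t ≡ 21. Hence x ≡ 7 + 43·21 = 910 (mod 1591).

910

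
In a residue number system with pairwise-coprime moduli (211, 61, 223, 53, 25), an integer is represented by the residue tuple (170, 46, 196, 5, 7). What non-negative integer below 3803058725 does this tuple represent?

334507332

The moduli are pairwise coprime; N = 211·61·223·53·25 = 3803058725.
N/211 = 18023975; 18023975 ≡ 144 (mod 211); 144·148 ≡ 1, so inverse 148.
N/61 = 62345225; 62345225 ≡ 53 (mod 61); 53·38 ≡ 1, so inverse 38.
N/223 = 17054075; 17054075 ≡ 150 (mod 223); 150·168 ≡ 1, so inverse 168.
N/53 = 71755825; 71755825 ≡ 26 (mod 53); 26·51 ≡ 1, so inverse 51.
N/25 = 152122349; 152122349 ≡ 24 (mod 25); 24·24 ≡ 1, so inverse 24.
x ≡ 170·18023975·148 + 46·62345225·38 + 196·17054075·168 + 5·71755825·51 + 7·152122349·24 = 1167873535907.
1167873535907 mod 3803058725 = 334507332.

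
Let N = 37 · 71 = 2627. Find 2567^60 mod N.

2221

Mod 37: 2567 ≡ 14; by Fermat, exponent reduces to 60 mod 36 = 24; 14^24 ≡ 1 (mod 37).
Mod 71: 2567 ≡ 11; 11^60 ≡ 20 (mod 71).
Combine by CRT: x ≡ 1 (mod 37), x ≡ 20 (mod 71) ⇒ x ≡ 2221 (mod 2627).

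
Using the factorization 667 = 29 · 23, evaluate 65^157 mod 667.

488

Mod 29: 65 ≡ 7; by Fermat, exponent reduces to 157 mod 28 = 17; 7^17 ≡ 24 (mod 29).
Mod 23: 65 ≡ 19; by Fermat, exponent reduces to 157 mod 22 = 3; 19^3 ≡ 5 (mod 23).
Combine by CRT: x ≡ 24 (mod 29), x ≡ 5 (mod 23) ⇒ x ≡ 488 (mod 667).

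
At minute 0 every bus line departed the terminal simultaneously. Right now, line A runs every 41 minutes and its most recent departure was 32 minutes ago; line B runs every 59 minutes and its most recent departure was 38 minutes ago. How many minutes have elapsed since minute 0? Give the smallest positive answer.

1631

Combine the congruences pairwise.
From t ≡ 32 (mod 41) write t = 32 + 41s. Substituting into t ≡ 38 (mod 59) gives 41s ≡ 6 (mod 59), and since 41⁻¹ ≡ 36 (mod 59), s ≡ 39. Hence t ≡ 32 + 41·39 = 1631 (mod 2419).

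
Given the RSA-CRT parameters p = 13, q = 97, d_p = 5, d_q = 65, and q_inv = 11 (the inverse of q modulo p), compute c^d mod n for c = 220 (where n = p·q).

1104

m₁ = c^(d_p) mod p: c ≡ 12 (mod 13), and 12^5 mod 13 = 12.
m₂ = c^(d_q) mod q: c ≡ 26 (mod 97), and 26^65 mod 97 = 37.
h = q_inv·(m₁ − m₂) mod p = 11·(12 − 37) mod 13 = 11.
m = m₂ + h·q = 37 + 11·97 = 1104.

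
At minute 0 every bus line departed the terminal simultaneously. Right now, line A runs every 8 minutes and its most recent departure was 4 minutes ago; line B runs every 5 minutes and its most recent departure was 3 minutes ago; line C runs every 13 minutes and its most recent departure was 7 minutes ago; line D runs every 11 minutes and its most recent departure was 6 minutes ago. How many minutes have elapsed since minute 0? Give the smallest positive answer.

The moduli are pairwise coprime; N = 8·5·13·11 = 5720.
N/8 = 715; 715 ≡ 3 (mod 8); 3·3 ≡ 1, so inverse 3.
N/5 = 1144; 1144 ≡ 4 (mod 5); 4·4 ≡ 1, so inverse 4.
N/13 = 440; 440 ≡ 11 (mod 13); 11·6 ≡ 1, so inverse 6.
N/11 = 520; 520 ≡ 3 (mod 11); 3·4 ≡ 1, so inverse 4.
t ≡ 4·715·3 + 3·1144·4 + 7·440·6 + 6·520·4 = 53268.
53268 mod 5720 = 1788.

1788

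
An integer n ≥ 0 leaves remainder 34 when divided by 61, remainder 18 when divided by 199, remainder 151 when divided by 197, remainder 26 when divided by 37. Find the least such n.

52525670

From n ≡ 34 (mod 61) write n = 34 + 61t. Substituting into n ≡ 18 (mod 199) gives 61t ≡ 183 (mod 199), and since 61⁻¹ ≡ 62 (mod 199), t ≡ 3. Hence n ≡ 34 + 61·3 = 217 (mod 12139).
From n ≡ 217 (mod 12139) write n = 217 + 12139t. Substituting into n ≡ 151 (mod 197) gives 12139t ≡ 131 (mod 197), and since 122⁻¹ ≡ 21 (mod 197), t ≡ 190. Hence n ≡ 217 + 12139·190 = 2306627 (mod 2391383).
From n ≡ 2306627 (mod 2391383) write n = 2306627 + 2391383t. Substituting into n ≡ 26 (mod 37) gives 2391383t ≡ 16 (mod 37), and since 36⁻¹ ≡ 36 (mod 37), t ≡ 21. Hence n ≡ 2306627 + 2391383·21 = 52525670 (mod 88481171).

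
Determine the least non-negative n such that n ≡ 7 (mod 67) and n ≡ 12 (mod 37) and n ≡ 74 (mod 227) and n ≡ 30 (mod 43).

15847852

From n ≡ 7 (mod 67) write n = 7 + 67t. Substituting into n ≡ 12 (mod 37) gives 67t ≡ 5 (mod 37), and since 30⁻¹ ≡ 21 (mod 37), t ≡ 31. Hence n ≡ 7 + 67·31 = 2084 (mod 2479).
From n ≡ 2084 (mod 2479) write n = 2084 + 2479t. Substituting into n ≡ 74 (mod 227) gives 2479t ≡ 33 (mod 227), and since 209⁻¹ ≡ 63 (mod 227), t ≡ 36. Hence n ≡ 2084 + 2479·36 = 91328 (mod 562733).
From n ≡ 91328 (mod 562733) write n = 91328 + 562733t. Substituting into n ≡ 30 (mod 43) gives 562733t ≡ 34 (mod 43), and since 35⁻¹ ≡ 16 (mod 43), t ≡ 28. Hence n ≡ 91328 + 562733·28 = 15847852 (mod 24197519).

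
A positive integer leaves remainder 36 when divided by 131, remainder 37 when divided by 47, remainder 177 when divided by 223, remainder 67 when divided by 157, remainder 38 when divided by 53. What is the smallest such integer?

The moduli are pairwise coprime; N = 131·47·223·157·53 = 11424824531.
N/131 = 87212401; 87212401 ≡ 68 (mod 131); 68·79 ≡ 1, so inverse 79.
N/47 = 243081373; 243081373 ≡ 5 (mod 47); 5·19 ≡ 1, so inverse 19.
N/223 = 51232397; 51232397 ≡ 154 (mod 223); 154·42 ≡ 1, so inverse 42.
N/157 = 72769583; 72769583 ≡ 83 (mod 157); 83·70 ≡ 1, so inverse 70.
N/53 = 215562727; 215562727 ≡ 14 (mod 53); 14·19 ≡ 1, so inverse 19.
t ≡ 36·87212401·79 + 37·243081373·19 + 177·51232397·42 + 67·72769583·70 + 38·215562727·19 = 1296705546125.
1296705546125 mod 11424824531 = 5700374122.

5700374122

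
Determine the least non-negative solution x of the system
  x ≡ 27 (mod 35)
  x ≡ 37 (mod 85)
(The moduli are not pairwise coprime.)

gcd(35, 85) = 5 and 5 | (37 − 27), so the pair is consistent; merging gives x ≡ 377 (mod 595), where 595 = lcm(35, 85).
The solution is unique modulo lcm(35, 85) = 595.

377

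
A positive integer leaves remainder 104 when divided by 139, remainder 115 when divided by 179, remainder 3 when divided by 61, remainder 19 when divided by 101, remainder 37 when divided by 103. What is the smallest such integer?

15391591312

The moduli are pairwise coprime; N = 139·179·61·101·103 = 15789059623.
N/139 = 113590357; 113590357 ≡ 113 (mod 139); 113·16 ≡ 1, so inverse 16.
N/179 = 88207037; 88207037 ≡ 133 (mod 179); 133·35 ≡ 1, so inverse 35.
N/61 = 258837043; 258837043 ≡ 13 (mod 61); 13·47 ≡ 1, so inverse 47.
N/101 = 156327323; 156327323 ≡ 28 (mod 101); 28·83 ≡ 1, so inverse 83.
N/103 = 153291841; 153291841 ≡ 31 (mod 103); 31·10 ≡ 1, so inverse 10.
a ≡ 104·113590357·16 + 115·88207037·35 + 3·258837043·47 + 19·156327323·83 + 37·153291841·10 = 883789870577.
883789870577 mod 15789059623 = 15391591312.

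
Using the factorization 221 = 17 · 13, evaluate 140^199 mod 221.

Mod 17: 140 ≡ 4; by Fermat, exponent reduces to 199 mod 16 = 7; 4^7 ≡ 13 (mod 17).
Mod 13: 140 ≡ 10; by Fermat, exponent reduces to 199 mod 12 = 7; 10^7 ≡ 10 (mod 13).
Combine by CRT: x ≡ 13 (mod 17), x ≡ 10 (mod 13) ⇒ x ≡ 166 (mod 221).

166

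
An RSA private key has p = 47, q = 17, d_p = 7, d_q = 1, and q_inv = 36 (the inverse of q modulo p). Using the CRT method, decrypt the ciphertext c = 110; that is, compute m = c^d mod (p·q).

m₁ = c^(d_p) mod p: c ≡ 16 (mod 47), and 16^7 mod 47 = 32.
m₂ = c^(d_q) mod q: c ≡ 8 (mod 17), and 8^1 mod 17 = 8.
h = q_inv·(m₁ − m₂) mod p = 36·(32 − 8) mod 47 = 18.
m = m₂ + h·q = 8 + 18·17 = 314.

314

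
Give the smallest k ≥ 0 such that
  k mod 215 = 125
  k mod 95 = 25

gcd(215, 95) = 5 and 5 | (25 − 125), so the pair is consistent; merging gives k ≡ 3350 (mod 4085), where 4085 = lcm(215, 95).
The solution is unique modulo lcm(215, 95) = 4085.

3350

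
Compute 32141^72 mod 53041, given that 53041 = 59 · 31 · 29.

Mod 59: 32141 ≡ 45; by Fermat, exponent reduces to 72 mod 58 = 14; 45^14 ≡ 27 (mod 59).
Mod 31: 32141 ≡ 25; by Fermat, exponent reduces to 72 mod 30 = 12; 25^12 ≡ 1 (mod 31).
Mod 29: 32141 ≡ 9; by Fermat, exponent reduces to 72 mod 28 = 16; 9^16 ≡ 23 (mod 29).
Combine by CRT: x ≡ 27 (mod 59), x ≡ 1 (mod 31), x ≡ 23 (mod 29) ⇒ x ≡ 6635 (mod 53041).

6635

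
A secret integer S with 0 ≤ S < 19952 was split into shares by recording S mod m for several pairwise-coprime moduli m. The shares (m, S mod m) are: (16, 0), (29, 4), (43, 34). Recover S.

The moduli are pairwise coprime; N = 16·29·43 = 19952.
N/16 = 1247; 1247 ≡ 15 (mod 16); 15·15 ≡ 1, so inverse 15.
N/29 = 688; 688 ≡ 21 (mod 29); 21·18 ≡ 1, so inverse 18.
N/43 = 464; 464 ≡ 34 (mod 43); 34·19 ≡ 1, so inverse 19.
S ≡ 0·1247·15 + 4·688·18 + 34·464·19 = 349280.
349280 mod 19952 = 10096.

10096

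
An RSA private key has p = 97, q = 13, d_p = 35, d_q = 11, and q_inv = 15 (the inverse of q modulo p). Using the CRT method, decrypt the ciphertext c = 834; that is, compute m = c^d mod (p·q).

m₁ = c^(d_p) mod p: c ≡ 58 (mod 97), and 58^35 mod 97 = 29.
m₂ = c^(d_q) mod q: c ≡ 2 (mod 13), and 2^11 mod 13 = 7.
h = q_inv·(m₁ − m₂) mod p = 15·(29 − 7) mod 97 = 39.
m = m₂ + h·q = 7 + 39·13 = 514.

514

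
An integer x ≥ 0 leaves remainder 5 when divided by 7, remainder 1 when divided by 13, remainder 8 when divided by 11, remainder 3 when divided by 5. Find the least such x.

4408

Combine the congruences pairwise.
From x ≡ 5 (mod 7) write x = 5 + 7t. Substituting into x ≡ 1 (mod 13) gives 7t ≡ 9 (mod 13), and since 7⁻¹ ≡ 2 (mod 13), t ≡ 5. Hence x ≡ 5 + 7·5 = 40 (mod 91).
From x ≡ 40 (mod 91) write x = 40 + 91t. Substituting into x ≡ 8 (mod 11) gives 91t ≡ 1 (mod 11), and since 3⁻¹ ≡ 4 (mod 11), t ≡ 4. Hence x ≡ 40 + 91·4 = 404 (mod 1001).
From x ≡ 404 (mod 1001) write x = 404 + 1001t. Substituting into x ≡ 3 (mod 5) gives 1001t ≡ 4 (mod 5), and since 1⁻¹ ≡ 1 (mod 5), t ≡ 4. Hence x ≡ 404 + 1001·4 = 4408 (mod 5005).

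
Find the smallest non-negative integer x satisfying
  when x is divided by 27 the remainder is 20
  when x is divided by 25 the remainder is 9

From x ≡ 20 (mod 27) write x = 20 + 27t. Substituting into x ≡ 9 (mod 25) gives 27t ≡ 14 (mod 25), and since 2⁻¹ ≡ 13 (mod 25), t ≡ 7. Hence x ≡ 20 + 27·7 = 209 (mod 675).

209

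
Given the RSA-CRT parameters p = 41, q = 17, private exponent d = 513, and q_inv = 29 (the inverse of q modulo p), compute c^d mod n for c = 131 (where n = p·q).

d_p = d mod (p−1) = 513 mod 40 = 33; d_q = d mod (q−1) = 1.
m₁ = c^(d_p) mod p: c ≡ 8 (mod 41), and 8^33 mod 41 = 21.
m₂ = c^(d_q) mod q: c ≡ 12 (mod 17), and 12^1 mod 17 = 12.
h = q_inv·(m₁ − m₂) mod p = 29·(21 − 12) mod 41 = 15.
m = m₂ + h·q = 12 + 15·17 = 267.

267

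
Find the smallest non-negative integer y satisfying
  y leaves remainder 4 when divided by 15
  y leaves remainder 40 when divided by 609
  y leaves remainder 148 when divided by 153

gcd(15, 609) = 3 and 3 | (40 − 4), so the pair is consistent; merging gives y ≡ 649 (mod 3045), where 3045 = lcm(15, 609).
gcd(3045, 153) = 3 and 3 | (148 − 649), so the pair is consistent; merging gives y ≡ 40234 (mod 155295), where 155295 = lcm(3045, 153).
The solution is unique modulo lcm(15, 609, 153) = 155295.

40234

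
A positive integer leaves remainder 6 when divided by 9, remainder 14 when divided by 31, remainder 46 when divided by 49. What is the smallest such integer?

12786

The moduli are pairwise coprime; N = 9·31·49 = 13671.
N/9 = 1519; 1519 ≡ 7 (mod 9); 7·4 ≡ 1, so inverse 4.
N/31 = 441; 441 ≡ 7 (mod 31); 7·9 ≡ 1, so inverse 9.
N/49 = 279; 279 ≡ 34 (mod 49); 34·13 ≡ 1, so inverse 13.
m ≡ 6·1519·4 + 14·441·9 + 46·279·13 = 258864.
258864 mod 13671 = 12786.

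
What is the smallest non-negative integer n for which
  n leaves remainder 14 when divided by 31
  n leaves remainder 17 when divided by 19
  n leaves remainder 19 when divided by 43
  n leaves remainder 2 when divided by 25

351802

The moduli are pairwise coprime; M = 31·19·43·25 = 633175.
M/31 = 20425; 20425 ≡ 27 (mod 31); 27·23 ≡ 1, so inverse 23.
M/19 = 33325; 33325 ≡ 18 (mod 19); 18·18 ≡ 1, so inverse 18.
M/43 = 14725; 14725 ≡ 19 (mod 43); 19·34 ≡ 1, so inverse 34.
M/25 = 25327; 25327 ≡ 2 (mod 25); 2·13 ≡ 1, so inverse 13.
n ≡ 14·20425·23 + 17·33325·18 + 19·14725·34 + 2·25327·13 = 26945152.
26945152 mod 633175 = 351802.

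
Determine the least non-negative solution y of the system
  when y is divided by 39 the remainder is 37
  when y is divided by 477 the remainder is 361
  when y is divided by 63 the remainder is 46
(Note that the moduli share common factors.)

Combine the congruences pairwise.
gcd(39, 477) = 3 and 3 | (361 − 37), so the pair is consistent; merging gives y ≡ 1792 (mod 6201), where 6201 = lcm(39, 477).
gcd(6201, 63) = 9 and 9 | (46 − 1792), so the pair is consistent; merging gives y ≡ 20395 (mod 43407), where 43407 = lcm(6201, 63).
The solution is unique modulo lcm(39, 477, 63) = 43407.

20395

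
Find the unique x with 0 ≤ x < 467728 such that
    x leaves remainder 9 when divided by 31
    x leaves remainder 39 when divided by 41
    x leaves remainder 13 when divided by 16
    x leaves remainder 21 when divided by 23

The moduli are pairwise coprime; N = 31·41·16·23 = 467728.
N/31 = 15088; 15088 ≡ 22 (mod 31); 22·24 ≡ 1, so inverse 24.
N/41 = 11408; 11408 ≡ 10 (mod 41); 10·37 ≡ 1, so inverse 37.
N/16 = 29233; 29233 ≡ 1 (mod 16), inverse 1.
N/23 = 20336; 20336 ≡ 4 (mod 23); 4·6 ≡ 1, so inverse 6.
x ≡ 9·15088·24 + 39·11408·37 + 13·29233·1 + 21·20336·6 = 22663117.
22663117 mod 467728 = 212173.

212173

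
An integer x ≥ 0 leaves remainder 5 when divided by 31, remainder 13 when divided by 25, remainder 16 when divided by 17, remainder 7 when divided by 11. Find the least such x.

The moduli are pairwise coprime; N = 31·25·17·11 = 144925.
N/31 = 4675; 4675 ≡ 25 (mod 31); 25·5 ≡ 1, so inverse 5.
N/25 = 5797; 5797 ≡ 22 (mod 25); 22·8 ≡ 1, so inverse 8.
N/17 = 8525; 8525 ≡ 8 (mod 17); 8·15 ≡ 1, so inverse 15.
N/11 = 13175; 13175 ≡ 8 (mod 11); 8·7 ≡ 1, so inverse 7.
x ≡ 5·4675·5 + 13·5797·8 + 16·8525·15 + 7·13175·7 = 3411338.
3411338 mod 144925 = 78063.

78063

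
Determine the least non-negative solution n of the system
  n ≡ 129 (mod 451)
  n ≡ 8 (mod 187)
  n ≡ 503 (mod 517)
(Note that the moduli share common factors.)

259003

gcd(451, 187) = 11 and 11 | (8 − 129), so the pair is consistent; merging gives n ≡ 5992 (mod 7667), where 7667 = lcm(451, 187).
gcd(7667, 517) = 11 and 11 | (503 − 5992), so the pair is consistent; merging gives n ≡ 259003 (mod 360349), where 360349 = lcm(7667, 517).
The solution is unique modulo lcm(451, 187, 517) = 360349.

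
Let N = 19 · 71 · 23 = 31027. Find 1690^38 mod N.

Mod 19: 1690 ≡ 18; by Fermat, exponent reduces to 38 mod 18 = 2; 18^2 ≡ 1 (mod 19).
Mod 71: 1690 ≡ 57; 57^38 ≡ 25 (mod 71).
Mod 23: 1690 ≡ 11; by Fermat, exponent reduces to 38 mod 22 = 16; 11^16 ≡ 18 (mod 23).
Combine by CRT: x ≡ 1 (mod 19), x ≡ 25 (mod 71), x ≡ 18 (mod 23) ⇒ x ≡ 5492 (mod 31027).

5492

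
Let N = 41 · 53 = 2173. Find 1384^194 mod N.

2005

Mod 41: 1384 ≡ 31; by Fermat, exponent reduces to 194 mod 40 = 34; 31^34 ≡ 37 (mod 41).
Mod 53: 1384 ≡ 6; by Fermat, exponent reduces to 194 mod 52 = 38; 6^38 ≡ 44 (mod 53).
Combine by CRT: x ≡ 37 (mod 41), x ≡ 44 (mod 53) ⇒ x ≡ 2005 (mod 2173).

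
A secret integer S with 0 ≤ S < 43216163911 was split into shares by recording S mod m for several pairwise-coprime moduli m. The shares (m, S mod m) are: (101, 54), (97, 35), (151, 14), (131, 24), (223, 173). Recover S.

42725664434

From S ≡ 54 (mod 101) write S = 54 + 101t. Substituting into S ≡ 35 (mod 97) gives 101t ≡ 78 (mod 97), and since 4⁻¹ ≡ 73 (mod 97), t ≡ 68. Hence S ≡ 54 + 101·68 = 6922 (mod 9797).
From S ≡ 6922 (mod 9797) write S = 6922 + 9797t. Substituting into S ≡ 14 (mod 151) gives 9797t ≡ 38 (mod 151), and since 133⁻¹ ≡ 109 (mod 151), t ≡ 65. Hence S ≡ 6922 + 9797·65 = 643727 (mod 1479347).
From S ≡ 643727 (mod 1479347) write S = 643727 + 1479347t. Substituting into S ≡ 24 (mod 131) gives 1479347t ≡ 31 (mod 131), and since 95⁻¹ ≡ 40 (mod 131), t ≡ 61. Hence S ≡ 643727 + 1479347·61 = 90883894 (mod 193794457).
From S ≡ 90883894 (mod 193794457) write S = 90883894 + 193794457t. Substituting into S ≡ 173 (mod 223) gives 193794457t ≡ 152 (mod 223), and since 98⁻¹ ≡ 66 (mod 223), t ≡ 220. Hence S ≡ 90883894 + 193794457·220 = 42725664434 (mod 43216163911).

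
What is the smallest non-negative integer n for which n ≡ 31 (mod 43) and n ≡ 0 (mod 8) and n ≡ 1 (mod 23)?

The moduli are pairwise coprime; M = 43·8·23 = 7912.
M/43 = 184; 184 ≡ 12 (mod 43); 12·18 ≡ 1, so inverse 18.
M/8 = 989; 989 ≡ 5 (mod 8); 5·5 ≡ 1, so inverse 5.
M/23 = 344; 344 ≡ 22 (mod 23); 22·22 ≡ 1, so inverse 22.
n ≡ 31·184·18 + 0·989·5 + 1·344·22 = 110240.
110240 mod 7912 = 7384.

7384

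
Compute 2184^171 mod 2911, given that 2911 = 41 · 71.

1616

Mod 41: 2184 ≡ 11; by Fermat, exponent reduces to 171 mod 40 = 11; 11^11 ≡ 17 (mod 41).
Mod 71: 2184 ≡ 54; by Fermat, exponent reduces to 171 mod 70 = 31; 54^31 ≡ 54 (mod 71).
Combine by CRT: x ≡ 17 (mod 41), x ≡ 54 (mod 71) ⇒ x ≡ 1616 (mod 2911).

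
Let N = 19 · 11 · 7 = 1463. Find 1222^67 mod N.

Mod 19: 1222 ≡ 6; by Fermat, exponent reduces to 67 mod 18 = 13; 6^13 ≡ 4 (mod 19).
Mod 11: 1222 ≡ 1; by Fermat, exponent reduces to 67 mod 10 = 7; 1^7 ≡ 1 (mod 11).
Mod 7: 1222 ≡ 4; by Fermat, exponent reduces to 67 mod 6 = 1; 4^1 ≡ 4 (mod 7).
Combine by CRT: x ≡ 4 (mod 19), x ≡ 1 (mod 11), x ≡ 4 (mod 7) ⇒ x ≡ 1068 (mod 1463).

1068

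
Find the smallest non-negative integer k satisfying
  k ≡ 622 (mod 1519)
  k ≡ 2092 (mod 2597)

gcd(1519, 2597) = 49 and 49 | (2092 − 622), so the pair is consistent; merging gives k ≡ 64420 (mod 80507), where 80507 = lcm(1519, 2597).
The solution is unique modulo lcm(1519, 2597) = 80507.

64420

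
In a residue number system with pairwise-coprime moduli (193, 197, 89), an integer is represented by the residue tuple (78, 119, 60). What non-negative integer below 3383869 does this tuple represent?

From x ≡ 78 (mod 193) write x = 78 + 193t. Substituting into x ≡ 119 (mod 197) gives 193t ≡ 41 (mod 197), and since 193⁻¹ ≡ 49 (mod 197), t ≡ 39. Hence x ≡ 78 + 193·39 = 7605 (mod 38021).
From x ≡ 7605 (mod 38021) write x = 7605 + 38021t. Substituting into x ≡ 60 (mod 89) gives 38021t ≡ 20 (mod 89), and since 18⁻¹ ≡ 5 (mod 89), t ≡ 11. Hence x ≡ 7605 + 38021·11 = 425836 (mod 3383869).

425836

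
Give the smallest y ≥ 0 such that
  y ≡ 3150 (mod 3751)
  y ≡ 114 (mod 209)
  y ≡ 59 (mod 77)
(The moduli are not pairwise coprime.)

254467

gcd(3751, 209) = 11 and 11 | (114 − 3150), so the pair is consistent; merging gives y ≡ 40660 (mod 71269), where 71269 = lcm(3751, 209).
gcd(71269, 77) = 11 and 11 | (59 − 40660), so the pair is consistent; merging gives y ≡ 254467 (mod 498883), where 498883 = lcm(71269, 77).
The solution is unique modulo lcm(3751, 209, 77) = 498883.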